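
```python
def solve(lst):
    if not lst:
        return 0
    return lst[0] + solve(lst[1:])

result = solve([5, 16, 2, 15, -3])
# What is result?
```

5 + 16 + 2 + 15 + (-3) + 0 = 35

Answer: 35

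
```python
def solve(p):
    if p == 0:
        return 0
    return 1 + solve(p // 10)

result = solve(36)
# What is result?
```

Count of digits of 36: 2

Answer: 2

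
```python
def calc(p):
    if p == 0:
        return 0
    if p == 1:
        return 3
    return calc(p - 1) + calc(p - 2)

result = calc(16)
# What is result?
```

Build up from base cases: calc(0)=0, calc(1)=3, calc(2)=3, calc(3)=6, calc(4)=9, calc(5)=15, calc(6)=24, ..., calc(16)=2961

Answer: 2961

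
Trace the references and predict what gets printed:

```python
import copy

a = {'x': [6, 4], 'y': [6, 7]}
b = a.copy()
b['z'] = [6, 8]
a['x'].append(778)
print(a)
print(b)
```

Key concept: shallow copy of dict with mutable values.
Step by step:
`a = {'x': [6, 4], 'y': [6, 7]}` → a = {'x': [6, 4], 'y': [6, 7]}
`b = a.copy()` → b = {'x': [6, 4], 'y': [6, 7]}
`b['z'] = [6, 8]` → b = {'x': [6, 4], 'y': [6, 7], 'z': [6, 8]}
`a['x'].append(778)` → a = {'x': [6, 4, 778], 'y': [6, 7]}; b = {'x': [6, 4, 778], 'y': [6, 7], 'z': [6, 8]}
`print(a)` → prints {'x': [6, 4, 778], 'y': [6, 7]}
`print(b)` → prints {'x': [6, 4, 778], 'y': [6, 7], 'z': [6, 8]}

Answer:
{'x': [6, 4, 778], 'y': [6, 7]}
{'x': [6, 4, 778], 'y': [6, 7], 'z': [6, 8]}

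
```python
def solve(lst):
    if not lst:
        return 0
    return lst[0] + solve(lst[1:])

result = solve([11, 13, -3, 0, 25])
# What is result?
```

11 + 13 + (-3) + 0 + 25 + 0 = 46

Answer: 46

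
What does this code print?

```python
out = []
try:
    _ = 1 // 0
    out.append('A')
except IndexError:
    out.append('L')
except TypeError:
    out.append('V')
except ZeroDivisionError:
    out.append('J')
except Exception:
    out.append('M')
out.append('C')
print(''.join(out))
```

Execution trace: 'J' (except ZeroDivisionError) → 'C' (after the try/except). Output: JC

Answer: JC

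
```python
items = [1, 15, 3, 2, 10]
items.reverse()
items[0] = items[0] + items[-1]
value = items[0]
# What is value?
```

Trace:
`items = [1, 15, 3, 2, 10]` → items = [1, 15, 3, 2, 10]
`items.reverse()` → items = [10, 2, 3, 15, 1]
`items[0] = items[0] + items[-1]` → items = [11, 2, 3, 15, 1]
`value = items[0]` → value = 11
So value = 11

Answer: 11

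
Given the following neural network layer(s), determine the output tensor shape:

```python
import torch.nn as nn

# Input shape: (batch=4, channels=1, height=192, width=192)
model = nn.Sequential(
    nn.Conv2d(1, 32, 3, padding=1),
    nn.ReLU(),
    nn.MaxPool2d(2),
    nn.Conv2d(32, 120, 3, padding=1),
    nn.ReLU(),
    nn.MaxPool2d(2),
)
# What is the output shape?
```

Input: (4, 1, 192, 192) -> after first Conv2d: (4, 32, 192, 192) -> after first MaxPool2d: (4, 32, 96, 96) -> after second Conv2d: (4, 120, 96, 96) -> Output: (4, 120, 48, 48)

Answer: (4, 120, 48, 48)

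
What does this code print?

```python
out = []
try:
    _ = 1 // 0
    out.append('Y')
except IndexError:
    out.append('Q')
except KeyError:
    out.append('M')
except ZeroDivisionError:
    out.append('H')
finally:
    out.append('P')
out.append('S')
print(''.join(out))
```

Execution trace: 'H' (except ZeroDivisionError) → 'P' (finally) → 'S' (after the try/except). Output: HPS

Answer: HPS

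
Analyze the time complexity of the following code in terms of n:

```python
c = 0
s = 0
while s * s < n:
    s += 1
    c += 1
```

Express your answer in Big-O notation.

Each loop level contributes: √n. Multiplying the contributions gives O(√n).

Answer: O(√n)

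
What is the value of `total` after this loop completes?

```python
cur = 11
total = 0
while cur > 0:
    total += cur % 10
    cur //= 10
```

Sum digits of 11
`total` takes the values: 0 → 1 → 2

Answer: 2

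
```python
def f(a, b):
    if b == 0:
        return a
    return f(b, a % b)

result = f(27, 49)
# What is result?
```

f(27, 49) -> f(49, 27) -> f(27, 22) -> f(22, 5) -> f(5, 2) -> f(2, 1) -> f(1, 0) -> 1

Answer: 1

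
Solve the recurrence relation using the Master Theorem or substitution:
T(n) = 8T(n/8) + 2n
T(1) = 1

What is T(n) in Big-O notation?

By Master Theorem: a=8, b=8, f(n)=2n. Since log_8(8) = 1 and f(n) = Θ(n^1), Case 2 applies. T(n) = O(n log n).

Answer: O(n log n)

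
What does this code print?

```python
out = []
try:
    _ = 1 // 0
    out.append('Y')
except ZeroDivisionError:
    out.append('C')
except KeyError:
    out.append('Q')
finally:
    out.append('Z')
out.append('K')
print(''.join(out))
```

Execution trace: 'C' (except ZeroDivisionError) → 'Z' (finally) → 'K' (after the try/except). Output: CZK

Answer: CZK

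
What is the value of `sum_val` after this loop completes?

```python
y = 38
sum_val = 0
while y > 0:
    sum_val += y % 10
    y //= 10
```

Sum digits of 38
`sum_val` takes the values: 0 → 8 → 11

Answer: 11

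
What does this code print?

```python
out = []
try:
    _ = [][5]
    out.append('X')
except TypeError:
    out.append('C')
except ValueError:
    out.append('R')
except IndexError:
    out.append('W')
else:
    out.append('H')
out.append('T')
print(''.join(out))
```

Execution trace: 'W' (except IndexError) → 'T' (after the try/except). Output: WT

Answer: WT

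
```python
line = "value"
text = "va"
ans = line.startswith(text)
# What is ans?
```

Trace:
`line = "value"` → line = 'value'
`text = "va"` → text = 'va'
`ans = line.startswith(text)` → ans = True
So ans = True

Answer: True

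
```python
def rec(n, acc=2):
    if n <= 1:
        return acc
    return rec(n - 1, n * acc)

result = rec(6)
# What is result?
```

Accumulator trace (n, acc): (6, 2) -> (5, 12) -> (4, 60) -> (3, 240) -> (2, 720) -> (1, 1440) -> return 1440

Answer: 1440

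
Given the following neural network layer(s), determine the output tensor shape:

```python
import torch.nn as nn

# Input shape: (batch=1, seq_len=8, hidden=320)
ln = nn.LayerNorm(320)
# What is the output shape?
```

Input: (1, 8, 320) -> Output: (1, 8, 320)

Answer: (1, 8, 320)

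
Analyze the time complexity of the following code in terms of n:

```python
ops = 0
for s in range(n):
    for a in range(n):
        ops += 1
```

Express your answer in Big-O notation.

Each loop level contributes: n × n. Multiplying the contributions gives O(n^2).

Answer: O(n^2)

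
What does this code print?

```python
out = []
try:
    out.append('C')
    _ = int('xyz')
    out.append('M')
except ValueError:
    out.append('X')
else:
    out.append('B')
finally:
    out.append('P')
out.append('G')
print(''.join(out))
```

Execution trace: 'C' (try body) → 'X' (except ValueError) → 'P' (finally) → 'G' (after the try/except). Output: CXPG

Answer: CXPG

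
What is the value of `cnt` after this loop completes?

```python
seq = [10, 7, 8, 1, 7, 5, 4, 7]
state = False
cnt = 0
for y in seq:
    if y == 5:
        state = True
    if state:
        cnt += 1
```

Count elements after first 5 in [10, 7, 8, 1, 7, 5, 4, 7]
`cnt` takes the values: 0 → 1 → 2 → 3

Answer: 3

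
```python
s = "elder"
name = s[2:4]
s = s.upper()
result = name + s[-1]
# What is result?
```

Trace:
`s = "elder"` → s = 'elder'
`name = s[2:4]` → name = 'de'
`s = s.upper()` → s = 'ELDER'
`result = name + s[-1]` → result = 'deR'
So result = 'deR'

Answer: 'deR'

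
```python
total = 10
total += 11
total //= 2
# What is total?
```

Trace:
`total = 10` → total = 10
`total += 11` → total = 21
`total //= 2` → total = 10
So total = 10

Answer: 10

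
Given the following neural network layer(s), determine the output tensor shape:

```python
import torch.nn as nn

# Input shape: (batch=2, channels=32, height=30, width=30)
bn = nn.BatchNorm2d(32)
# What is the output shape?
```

Input: (2, 32, 30, 30) -> Output: (2, 32, 30, 30)

Answer: (2, 32, 30, 30)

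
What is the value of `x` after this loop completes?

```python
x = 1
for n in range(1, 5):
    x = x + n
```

Start at 1, add 1 through 4
`x` takes the values: 1 → 2 → 4 → 7 → 11

Answer: 11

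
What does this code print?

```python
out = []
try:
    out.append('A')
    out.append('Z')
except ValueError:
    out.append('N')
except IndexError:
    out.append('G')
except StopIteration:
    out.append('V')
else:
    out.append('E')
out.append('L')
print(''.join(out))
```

Execution trace: 'A' (try body) → 'Z' (try body, no exception) → 'E' (else) → 'L' (after the try/except). Output: AZEL

Answer: AZEL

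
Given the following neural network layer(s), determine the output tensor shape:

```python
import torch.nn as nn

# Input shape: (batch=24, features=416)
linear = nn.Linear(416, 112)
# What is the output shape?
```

Input: (24, 416) -> Output: (24, 112)

Answer: (24, 112)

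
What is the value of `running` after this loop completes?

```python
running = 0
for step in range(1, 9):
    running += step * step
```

Sum of squares 1² to 8² = 204
`running` takes the values: 0 → 1 → 5 → 14 → 30 → 55 → 91 → 140 → 204

Answer: 204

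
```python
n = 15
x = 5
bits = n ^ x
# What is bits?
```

Trace:
`n = 15` → n = 15
`x = 5` → x = 5
`bits = n ^ x` → bits = 10
So bits = 10

Answer: 10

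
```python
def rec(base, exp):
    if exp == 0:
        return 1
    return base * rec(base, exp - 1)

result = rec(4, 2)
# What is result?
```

rec(4, 2) = 4 * 4 = 16

Answer: 16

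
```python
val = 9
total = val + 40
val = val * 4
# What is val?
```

Trace:
`val = 9` → val = 9
`total = val + 40` → total = 49
`val = val * 4` → val = 36
So val = 36

Answer: 36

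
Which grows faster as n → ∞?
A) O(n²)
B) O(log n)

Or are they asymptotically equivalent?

O(n²) vs O(log n): Higher order terms dominate.

Answer: A) O(n²) grows faster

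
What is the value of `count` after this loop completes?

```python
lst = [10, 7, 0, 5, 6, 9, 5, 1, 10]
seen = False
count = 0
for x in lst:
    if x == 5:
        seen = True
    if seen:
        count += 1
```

Count elements after first 5 in [10, 7, 0, 5, 6, 9, 5, 1, 10]
`count` takes the values: 0 → 1 → 2 → 3 → 4 → 5 → 6

Answer: 6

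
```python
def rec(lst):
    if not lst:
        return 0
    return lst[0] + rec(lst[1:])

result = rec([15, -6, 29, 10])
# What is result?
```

15 + (-6) + 29 + 10 + 0 = 48

Answer: 48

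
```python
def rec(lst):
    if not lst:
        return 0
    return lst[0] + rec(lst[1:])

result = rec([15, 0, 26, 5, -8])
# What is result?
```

15 + 0 + 26 + 5 + (-8) + 0 = 38

Answer: 38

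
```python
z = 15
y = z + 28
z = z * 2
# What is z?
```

Trace:
`z = 15` → z = 15
`y = z + 28` → y = 43
`z = z * 2` → z = 30
So z = 30

Answer: 30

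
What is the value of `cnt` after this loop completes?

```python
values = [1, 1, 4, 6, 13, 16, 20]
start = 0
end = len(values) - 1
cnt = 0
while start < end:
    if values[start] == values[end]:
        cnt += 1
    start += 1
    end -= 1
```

Count matching pairs from ends
`cnt` takes the values: 0

Answer: 0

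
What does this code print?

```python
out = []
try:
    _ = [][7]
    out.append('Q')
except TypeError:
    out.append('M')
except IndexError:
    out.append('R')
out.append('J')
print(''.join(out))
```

Execution trace: 'R' (except IndexError) → 'J' (after the try/except). Output: RJ

Answer: RJ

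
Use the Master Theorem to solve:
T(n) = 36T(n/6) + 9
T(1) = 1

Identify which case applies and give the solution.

a=36, b=6, f(n)=9. log_6(36) = 2. Since c=0 < 2, Case 1 applies: T(n) = Θ(n^log_b(a)) = O(n^2).

Answer: O(n^2) - Case 1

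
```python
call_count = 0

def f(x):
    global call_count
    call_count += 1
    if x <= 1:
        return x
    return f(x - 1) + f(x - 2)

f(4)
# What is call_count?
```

Calls(x) = 1 + Calls(x-1) + Calls(x-2); Calls(0)=Calls(1)=1. For x=4 this gives 9.

Answer: 9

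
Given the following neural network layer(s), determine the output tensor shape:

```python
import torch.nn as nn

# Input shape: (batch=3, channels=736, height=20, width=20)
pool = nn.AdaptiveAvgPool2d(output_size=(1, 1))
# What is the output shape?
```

Input: (3, 736, 20, 20) -> Output: (3, 736, 1, 1)

Answer: (3, 736, 1, 1)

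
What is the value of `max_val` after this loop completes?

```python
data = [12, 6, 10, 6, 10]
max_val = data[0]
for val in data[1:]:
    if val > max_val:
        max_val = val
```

Maximum of [12, 6, 10, 6, 10]
`max_val` takes the values: 12

Answer: 12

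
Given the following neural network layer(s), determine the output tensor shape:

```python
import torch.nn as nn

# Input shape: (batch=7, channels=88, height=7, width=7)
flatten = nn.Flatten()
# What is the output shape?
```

Input: (7, 88, 7, 7) -> Output: (7, 4312)

Answer: (7, 4312)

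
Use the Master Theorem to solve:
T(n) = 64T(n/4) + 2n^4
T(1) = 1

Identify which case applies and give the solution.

a=64, b=4, f(n)=2n^4. log_4(64) = 3. Since c=4 > 3 and the regularity condition holds (64(n/4)^4 = (64/4^4)n^4 with 64/4^4 < 1), Case 3 applies: T(n) = Θ(f(n)) = O(n^4).

Answer: O(n^4) - Case 3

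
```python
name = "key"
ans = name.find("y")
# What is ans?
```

Trace:
`name = "key"` → name = 'key'
`ans = name.find("y")` → ans = 2
So ans = 2

Answer: 2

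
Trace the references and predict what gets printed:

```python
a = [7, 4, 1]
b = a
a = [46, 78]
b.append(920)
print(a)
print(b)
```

Key concept: rebinding vs mutation: a is rebound to a new list, b still points at the original.
Step by step:
`a = [7, 4, 1]` → a = [7, 4, 1]
`b = a` → b = [7, 4, 1] (same object as a)
`a = [46, 78]` → a = [46, 78]
`b.append(920)` → b = [7, 4, 1, 920]
`print(a)` → prints [46, 78]
`print(b)` → prints [7, 4, 1, 920]

Answer:
[46, 78]
[7, 4, 1, 920]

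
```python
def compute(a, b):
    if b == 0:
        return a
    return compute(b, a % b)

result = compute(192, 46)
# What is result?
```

compute(192, 46) -> compute(46, 8) -> compute(8, 6) -> compute(6, 2) -> compute(2, 0) -> 2

Answer: 2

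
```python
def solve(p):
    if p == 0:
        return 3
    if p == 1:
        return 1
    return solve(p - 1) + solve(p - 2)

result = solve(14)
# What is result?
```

Build up from base cases: solve(0)=3, solve(1)=1, solve(2)=4, solve(3)=5, solve(4)=9, solve(5)=14, solve(6)=23, ..., solve(14)=1076

Answer: 1076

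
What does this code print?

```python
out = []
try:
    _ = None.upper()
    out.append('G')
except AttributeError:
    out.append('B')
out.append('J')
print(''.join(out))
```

Execution trace: 'B' (except AttributeError) → 'J' (after the try/except). Output: BJ

Answer: BJ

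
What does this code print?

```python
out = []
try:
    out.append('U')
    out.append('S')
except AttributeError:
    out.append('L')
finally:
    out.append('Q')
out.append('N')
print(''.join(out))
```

Execution trace: 'U' (try body) → 'S' (try body, no exception) → 'Q' (finally) → 'N' (after the try/except). Output: USQN

Answer: USQN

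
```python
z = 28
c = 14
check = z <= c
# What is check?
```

Trace:
`z = 28` → z = 28
`c = 14` → c = 14
`check = z <= c` → check = False
So check = False

Answer: False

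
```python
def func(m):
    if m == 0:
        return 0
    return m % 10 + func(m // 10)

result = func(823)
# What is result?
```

Sum of digits of 823: 3 + 2 + 8 = 13

Answer: 13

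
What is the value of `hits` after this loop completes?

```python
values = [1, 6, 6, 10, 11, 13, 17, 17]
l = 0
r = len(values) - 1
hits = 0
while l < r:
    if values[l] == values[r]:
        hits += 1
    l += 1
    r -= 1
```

Count matching pairs from ends
`hits` takes the values: 0

Answer: 0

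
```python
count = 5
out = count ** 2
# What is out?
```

Trace:
`count = 5` → count = 5
`out = count ** 2` → out = 25
So out = 25

Answer: 25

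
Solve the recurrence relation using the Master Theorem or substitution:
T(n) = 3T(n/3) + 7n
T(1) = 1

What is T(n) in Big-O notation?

By Master Theorem: a=3, b=3, f(n)=7n. Since log_3(3) = 1 and f(n) = Θ(n^1), Case 2 applies. T(n) = O(n log n).

Answer: O(n log n)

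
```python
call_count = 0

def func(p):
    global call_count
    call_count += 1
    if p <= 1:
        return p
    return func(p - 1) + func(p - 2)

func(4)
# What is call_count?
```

Calls(p) = 1 + Calls(p-1) + Calls(p-2); Calls(0)=Calls(1)=1. For p=4 this gives 9.

Answer: 9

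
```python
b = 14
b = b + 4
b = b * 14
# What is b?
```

Trace:
`b = 14` → b = 14
`b = b + 4` → b = 18
`b = b * 14` → b = 252
So b = 252

Answer: 252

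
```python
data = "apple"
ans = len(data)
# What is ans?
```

Trace:
`data = "apple"` → data = 'apple'
`ans = len(data)` → ans = 5
So ans = 5

Answer: 5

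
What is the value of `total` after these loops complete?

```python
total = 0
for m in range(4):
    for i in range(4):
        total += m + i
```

Sum of all m+i for m,i in 4x4
`total` takes the values: 0 → 1 → 3 → 6 → 7 → 9 → 12 → 16 → 18 → 21 → 25 → 30 → 33 → 37 → 42 → 48

Answer: 48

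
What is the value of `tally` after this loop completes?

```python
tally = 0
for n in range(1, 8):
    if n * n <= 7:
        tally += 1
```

Count numbers where n² ≤ 7
`tally` takes the values: 0 → 1 → 2

Answer: 2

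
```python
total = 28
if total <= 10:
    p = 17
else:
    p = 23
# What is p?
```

Trace:
`total = 28` → total = 28
`if total <= 10: ...` → total <= 10 is False, take else branch → p = 23
So p = 23

Answer: 23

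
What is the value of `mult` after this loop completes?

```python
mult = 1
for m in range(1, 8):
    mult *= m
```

7! = 5040
`mult` takes the values: 1 → 2 → 6 → 24 → 120 → 720 → 5040

Answer: 5040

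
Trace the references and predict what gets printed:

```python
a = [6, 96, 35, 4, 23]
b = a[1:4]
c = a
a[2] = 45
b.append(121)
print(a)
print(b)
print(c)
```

Key concept: slice vs alias.
Step by step:
`a = [6, 96, 35, 4, 23]` → a = [6, 96, 35, 4, 23]
`b = a[1:4]` → b = [96, 35, 4]
`c = a` → c = [6, 96, 35, 4, 23] (same object as a)
`a[2] = 45` → a = [6, 96, 45, 4, 23] (same object as c); c = [6, 96, 45, 4, 23] (same object as a)
`b.append(121)` → b = [96, 35, 4, 121]
`print(a)` → prints [6, 96, 45, 4, 23]
`print(b)` → prints [96, 35, 4, 121]
`print(c)` → prints [6, 96, 45, 4, 23]

Answer:
[6, 96, 45, 4, 23]
[96, 35, 4, 121]
[6, 96, 45, 4, 23]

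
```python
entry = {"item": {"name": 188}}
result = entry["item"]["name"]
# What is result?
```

Trace:
`entry = {"item": {"name": 188}}` → entry = {'item': {'name': 188}}
`result = entry["item"]["name"]` → result = 188
So result = 188

Answer: 188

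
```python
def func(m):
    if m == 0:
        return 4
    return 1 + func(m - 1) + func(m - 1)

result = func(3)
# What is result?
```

func(m) = 1 + 2·func(m-1), func(0)=4. Closed form: (4+1)·2^3 - 1 = 39.

Answer: 39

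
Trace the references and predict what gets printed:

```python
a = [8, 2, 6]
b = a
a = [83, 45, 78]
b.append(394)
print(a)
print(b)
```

Key concept: rebinding vs mutation: a is rebound to a new list, b still points at the original.
Step by step:
`a = [8, 2, 6]` → a = [8, 2, 6]
`b = a` → b = [8, 2, 6] (same object as a)
`a = [83, 45, 78]` → a = [83, 45, 78]
`b.append(394)` → b = [8, 2, 6, 394]
`print(a)` → prints [83, 45, 78]
`print(b)` → prints [8, 2, 6, 394]

Answer:
[83, 45, 78]
[8, 2, 6, 394]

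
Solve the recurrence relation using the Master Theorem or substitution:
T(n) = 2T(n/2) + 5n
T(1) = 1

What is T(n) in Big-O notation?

By Master Theorem: a=2, b=2, f(n)=5n. Since log_2(2) = 1 and f(n) = Θ(n^1), Case 2 applies. T(n) = O(n log n).

Answer: O(n log n)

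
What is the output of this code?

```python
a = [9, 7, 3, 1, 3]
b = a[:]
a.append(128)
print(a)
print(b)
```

Key concept: slice [:] creates copy.
Step by step:
`a = [9, 7, 3, 1, 3]` → a = [9, 7, 3, 1, 3]
`b = a[:]` → b = [9, 7, 3, 1, 3]
`a.append(128)` → a = [9, 7, 3, 1, 3, 128]
`print(a)` → prints [9, 7, 3, 1, 3, 128]
`print(b)` → prints [9, 7, 3, 1, 3]

Answer:
[9, 7, 3, 1, 3, 128]
[9, 7, 3, 1, 3]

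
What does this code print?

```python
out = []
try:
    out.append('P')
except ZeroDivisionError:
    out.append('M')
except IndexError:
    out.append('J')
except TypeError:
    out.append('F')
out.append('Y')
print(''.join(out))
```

Execution trace: 'P' (try body, no exception) → 'Y' (after the try/except). Output: PY

Answer: PY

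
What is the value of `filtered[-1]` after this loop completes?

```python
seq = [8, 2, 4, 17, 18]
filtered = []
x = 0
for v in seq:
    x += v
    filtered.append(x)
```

Cumulative sum ends at 49
`filtered` takes the values: [] → [8] → [8, 10] → [8, 10, 14] → [8, 10, 14, 31] → [8, 10, 14, 31, 49]
So `filtered[-1]` = 49

Answer: 49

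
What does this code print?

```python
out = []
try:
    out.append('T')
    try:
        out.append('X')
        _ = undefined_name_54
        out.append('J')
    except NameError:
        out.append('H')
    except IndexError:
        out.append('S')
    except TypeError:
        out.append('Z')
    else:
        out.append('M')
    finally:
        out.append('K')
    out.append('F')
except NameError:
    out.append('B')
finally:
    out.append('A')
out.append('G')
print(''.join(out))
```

Execution trace: 'T' (try body) → 'X' (inner try body) → 'H' (inner except NameError) → 'K' (inner finally) → 'F' (try body, no exception) → 'A' (finally) → 'G' (after the try/except). Output: TXHKFAG

Answer: TXHKFAG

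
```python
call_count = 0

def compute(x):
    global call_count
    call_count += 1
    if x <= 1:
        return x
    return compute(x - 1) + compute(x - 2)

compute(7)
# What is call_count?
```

Calls(x) = 1 + Calls(x-1) + Calls(x-2); Calls(0)=Calls(1)=1. For x=7 this gives 41.

Answer: 41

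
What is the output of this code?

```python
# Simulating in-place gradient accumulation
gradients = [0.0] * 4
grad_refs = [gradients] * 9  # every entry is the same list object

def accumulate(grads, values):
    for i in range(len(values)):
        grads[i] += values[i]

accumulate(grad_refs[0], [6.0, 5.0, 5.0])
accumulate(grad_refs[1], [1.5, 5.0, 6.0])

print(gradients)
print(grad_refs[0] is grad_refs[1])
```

Key concept: gradient accumulation aliasing.
Step by step:
`gradients = [0.0] * 4` → gradients = [0.0, 0.0, 0.0, 0.0]
`grad_refs = [gradients] * 9` → grad_refs = [[0.0, 0.0, 0.0, 0.0], [0.0, 0.0, 0.0, 0.0], [0.0, 0.0, 0.0, 0.0], [0.0, 0.0, 0.0, 0.0], [0.0, 0.0, 0.0, 0.0], [0.0, 0.0, 0.0, 0.0], [0.0, 0.0, 0.0, 0.0], [0.0, 0.0, 0.0, 0.0], [0.0, 0.0, 0.0, 0.0]]
`accumulate(grad_refs[0], [6.0, 5.0, 5.0])` → gradients = [6.0, 5.0, 5.0, 0.0]; grad_refs = [[6.0, 5.0, 5.0, 0.0], [6.0, 5.0, 5.0, 0.0], [6.0, 5.0, 5.0, 0.0], [6.0, 5.0, 5.0, 0.0], [6.0, 5.0, 5.0, 0.0], [6.0, 5.0, 5.0, 0.0], [6.0, 5.0, 5.0, 0.0], [6.0, 5.0, 5.0, 0.0], [6.0, 5.0, 5.0, 0.0]]
`accumulate(grad_refs[1], [1.5, 5.0, 6.0])` → gradients = [7.5, 10.0, 11.0, 0.0]; grad_refs = [[7.5, 10.0, 11.0, 0.0], [7.5, 10.0, 11.0, 0.0], [7.5, 10.0, 11.0, 0.0], [7.5, 10.0, 11.0, 0.0], [7.5, 10.0, 11.0, 0.0], [7.5, 10.0, 11.0, 0.0], [7.5, 10.0, 11.0, 0.0], [7.5, 10.0, 11.0, 0.0], [7.5, 10.0, 11.0, 0.0]]
`print(gradients)` → prints [7.5, 10.0, 11.0, 0.0]
`print(grad_refs[0] is grad_refs[1])` → prints True

Answer:
[7.5, 10.0, 11.0, 0.0]
True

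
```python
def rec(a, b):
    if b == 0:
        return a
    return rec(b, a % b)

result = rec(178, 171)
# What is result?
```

rec(178, 171) -> rec(171, 7) -> rec(7, 3) -> rec(3, 1) -> rec(1, 0) -> 1

Answer: 1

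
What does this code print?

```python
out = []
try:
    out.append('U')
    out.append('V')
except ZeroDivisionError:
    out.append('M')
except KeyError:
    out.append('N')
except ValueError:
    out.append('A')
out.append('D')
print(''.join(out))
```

Execution trace: 'U' (try body) → 'V' (try body, no exception) → 'D' (after the try/except). Output: UVD

Answer: UVD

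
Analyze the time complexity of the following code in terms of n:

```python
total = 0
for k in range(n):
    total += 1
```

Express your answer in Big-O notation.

Each loop level contributes: n. Multiplying the contributions gives O(n).

Answer: O(n)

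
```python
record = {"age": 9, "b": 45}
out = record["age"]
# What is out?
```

Trace:
`record = {"age": 9, "b": 45}` → record = {'age': 9, 'b': 45}
`out = record["age"]` → out = 9
So out = 9

Answer: 9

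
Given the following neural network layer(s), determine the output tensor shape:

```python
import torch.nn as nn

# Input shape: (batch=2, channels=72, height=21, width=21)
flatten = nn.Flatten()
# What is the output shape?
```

Input: (2, 72, 21, 21) -> Output: (2, 31752)

Answer: (2, 31752)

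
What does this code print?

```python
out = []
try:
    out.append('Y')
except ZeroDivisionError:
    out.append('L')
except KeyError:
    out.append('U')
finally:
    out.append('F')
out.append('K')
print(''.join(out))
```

Execution trace: 'Y' (try body, no exception) → 'F' (finally) → 'K' (after the try/except). Output: YFK

Answer: YFK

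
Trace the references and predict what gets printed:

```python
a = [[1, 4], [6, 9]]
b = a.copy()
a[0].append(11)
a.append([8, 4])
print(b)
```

Key concept: shallow copy with nested lists.
Step by step:
`a = [[1, 4], [6, 9]]` → a = [[1, 4], [6, 9]]
`b = a.copy()` → b = [[1, 4], [6, 9]]
`a[0].append(11)` → a = [[1, 4, 11], [6, 9]]; b = [[1, 4, 11], [6, 9]]
`a.append([8, 4])` → a = [[1, 4, 11], [6, 9], [8, 4]]
`print(b)` → prints [[1, 4, 11], [6, 9]]

Answer: [[1, 4, 11], [6, 9]]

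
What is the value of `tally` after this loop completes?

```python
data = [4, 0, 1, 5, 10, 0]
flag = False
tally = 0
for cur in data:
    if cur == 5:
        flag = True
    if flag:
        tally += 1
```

Count elements after first 5 in [4, 0, 1, 5, 10, 0]
`tally` takes the values: 0 → 1 → 2 → 3

Answer: 3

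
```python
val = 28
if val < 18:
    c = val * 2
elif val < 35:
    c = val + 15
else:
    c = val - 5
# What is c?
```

Trace:
`val = 28` → val = 28
`if val < 18: ...` → val < 18 is False, val < 35 is True → c = 43
So c = 43

Answer: 43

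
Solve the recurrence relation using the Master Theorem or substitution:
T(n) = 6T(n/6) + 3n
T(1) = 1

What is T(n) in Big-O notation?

By Master Theorem: a=6, b=6, f(n)=3n. Since log_6(6) = 1 and f(n) = Θ(n^1), Case 2 applies. T(n) = O(n log n).

Answer: O(n log n)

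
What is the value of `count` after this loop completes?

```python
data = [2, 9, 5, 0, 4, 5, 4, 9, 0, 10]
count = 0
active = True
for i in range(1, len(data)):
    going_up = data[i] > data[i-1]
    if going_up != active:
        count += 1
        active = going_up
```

Count direction changes in [2, 9, 5, 0, 4, 5, 4, 9, 0, 10]
`count` takes the values: 0 → 1 → 2 → 3 → 4 → 5 → 6

Answer: 6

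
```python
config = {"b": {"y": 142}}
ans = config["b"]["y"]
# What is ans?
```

Trace:
`config = {"b": {"y": 142}}` → config = {'b': {'y': 142}}
`ans = config["b"]["y"]` → ans = 142
So ans = 142

Answer: 142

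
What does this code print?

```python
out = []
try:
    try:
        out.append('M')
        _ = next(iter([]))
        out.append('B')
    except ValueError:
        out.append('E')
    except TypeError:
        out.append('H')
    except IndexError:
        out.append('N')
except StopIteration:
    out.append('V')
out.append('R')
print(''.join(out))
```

Execution trace: 'M' (inner try body) → 'V' (outer except StopIteration) → 'R' (after the try/except). Output: MVR

Answer: MVR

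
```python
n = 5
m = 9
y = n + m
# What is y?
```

Trace:
`n = 5` → n = 5
`m = 9` → m = 9
`y = n + m` → y = 14
So y = 14

Answer: 14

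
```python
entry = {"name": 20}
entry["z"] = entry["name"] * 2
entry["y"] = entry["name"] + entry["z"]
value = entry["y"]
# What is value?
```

Trace:
`entry = {"name": 20}` → entry = {'name': 20}
`entry["z"] = entry["name"] * 2` → entry = {'name': 20, 'z': 40}
`entry["y"] = entry["name"] + entry["z"]` → entry = {'name': 20, 'z': 40, 'y': 60}
`value = entry["y"]` → value = 60
So value = 60

Answer: 60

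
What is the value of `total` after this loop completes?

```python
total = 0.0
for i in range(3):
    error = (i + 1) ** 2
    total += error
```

Sum of squared losses 1² + 2² + ... + 3²
`total` takes the values: 0.0 → 1.0 → 5.0 → 14.0

Answer: 14.0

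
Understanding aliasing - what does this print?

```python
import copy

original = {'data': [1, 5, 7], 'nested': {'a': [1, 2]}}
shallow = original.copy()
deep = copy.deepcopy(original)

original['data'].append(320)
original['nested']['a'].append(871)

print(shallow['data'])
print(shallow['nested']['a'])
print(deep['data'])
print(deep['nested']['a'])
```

Key concept: comparing shallow vs deep copy.
Step by step:
`original = {'data': [1, 5, 7], 'nested': {'a': [1, 2]}}` → original = {'data': [1, 5, 7], 'nested': {'a': [1, 2]}}
`shallow = original.copy()` → shallow = {'data': [1, 5, 7], 'nested': {'a': [1, 2]}}
`deep = copy.deepcopy(original)` → deep = {'data': [1, 5, 7], 'nested': {'a': [1, 2]}}
`original['data'].append(320)` → original = {'data': [1, 5, 7, 320], 'nested': {'a': [1, 2]}}; shallow = {'data': [1, 5, 7, 320], 'nested': {'a': [1, 2]}}
`original['nested']['a'].append(871)` → original = {'data': [1, 5, 7, 320], 'nested': {'a': [1, 2, 871]}}; shallow = {'data': [1, 5, 7, 320], 'nested': {'a': [1, 2, 871]}}
`print(shallow['data'])` → prints [1, 5, 7, 320]
`print(shallow['nested']['a'])` → prints [1, 2, 871]
`print(deep['data'])` → prints [1, 5, 7]
`print(deep['nested']['a'])` → prints [1, 2]

Answer:
[1, 5, 7, 320]
[1, 2, 871]
[1, 5, 7]
[1, 2]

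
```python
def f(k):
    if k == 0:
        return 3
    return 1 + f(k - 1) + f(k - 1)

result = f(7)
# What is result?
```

f(k) = 1 + 2·f(k-1), f(0)=3. Closed form: (3+1)·2^7 - 1 = 511.

Answer: 511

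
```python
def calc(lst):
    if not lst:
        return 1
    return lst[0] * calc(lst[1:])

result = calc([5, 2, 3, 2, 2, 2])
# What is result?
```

Product over [5, 2, 3, 2, 2, 2] = 5 * 2 * 3 * 2 * 2 * 2 = 240

Answer: 240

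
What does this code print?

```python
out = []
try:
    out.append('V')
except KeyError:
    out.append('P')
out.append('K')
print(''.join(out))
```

Execution trace: 'V' (try body, no exception) → 'K' (after the try/except). Output: VK

Answer: VK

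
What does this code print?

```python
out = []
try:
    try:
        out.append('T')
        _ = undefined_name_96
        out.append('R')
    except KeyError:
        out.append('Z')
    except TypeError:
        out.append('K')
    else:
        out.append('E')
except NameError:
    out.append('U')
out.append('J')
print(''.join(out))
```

Execution trace: 'T' (try body) → 'U' (outer except NameError) → 'J' (after the try/except). Output: TUJ

Answer: TUJ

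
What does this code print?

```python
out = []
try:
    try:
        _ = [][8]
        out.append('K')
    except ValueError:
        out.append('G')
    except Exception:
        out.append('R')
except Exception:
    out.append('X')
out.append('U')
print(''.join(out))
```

Execution trace: 'R' (inner except Exception) → 'U' (after the try/except). Output: RU

Answer: RU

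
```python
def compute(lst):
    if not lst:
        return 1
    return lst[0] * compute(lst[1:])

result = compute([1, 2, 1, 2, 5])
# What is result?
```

Product over [1, 2, 1, 2, 5] = 1 * 2 * 1 * 2 * 5 = 20

Answer: 20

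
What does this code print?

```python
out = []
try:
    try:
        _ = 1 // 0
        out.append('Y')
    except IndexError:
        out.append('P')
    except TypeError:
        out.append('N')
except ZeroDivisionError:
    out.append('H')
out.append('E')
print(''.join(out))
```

Execution trace: 'H' (outer except ZeroDivisionError) → 'E' (after the try/except). Output: HE

Answer: HE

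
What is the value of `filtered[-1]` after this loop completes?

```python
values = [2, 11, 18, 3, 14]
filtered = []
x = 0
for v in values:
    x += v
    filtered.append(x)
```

Cumulative sum ends at 48
`filtered` takes the values: [] → [2] → [2, 13] → [2, 13, 31] → [2, 13, 31, 34] → [2, 13, 31, 34, 48]
So `filtered[-1]` = 48

Answer: 48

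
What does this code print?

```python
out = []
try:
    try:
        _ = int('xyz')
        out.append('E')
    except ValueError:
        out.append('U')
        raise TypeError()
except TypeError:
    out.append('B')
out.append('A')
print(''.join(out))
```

Execution trace: 'U' (except ValueError) → 'B' (outer except TypeError) → 'A' (after the try/except). Output: UBA

Answer: UBA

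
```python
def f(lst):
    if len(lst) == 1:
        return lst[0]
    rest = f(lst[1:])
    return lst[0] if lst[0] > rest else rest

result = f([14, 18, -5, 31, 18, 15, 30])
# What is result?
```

Recursive max over [14, 18, -5, 31, 18, 15, 30] = 31

Answer: 31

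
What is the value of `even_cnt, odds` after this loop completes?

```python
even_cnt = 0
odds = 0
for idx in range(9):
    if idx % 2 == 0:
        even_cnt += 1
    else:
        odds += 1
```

Count evens and odds in range(9)
`even_cnt, odds` takes the values: (0, 0) → (1, 0) → (1, 1) → (2, 1) → (2, 2) → (3, 2) → (3, 3) → (4, 3) → (4, 4) → (5, 4)

Answer: 5, 4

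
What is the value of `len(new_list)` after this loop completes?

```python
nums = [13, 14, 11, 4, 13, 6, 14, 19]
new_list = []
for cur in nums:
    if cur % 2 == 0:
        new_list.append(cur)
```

Count even numbers in [13, 14, 11, 4, 13, 6, 14, 19]
`new_list` takes the values: [] → [14] → [14, 4] → [14, 4, 6] → [14, 4, 6, 14]
So `len(new_list)` = 4

Answer: 4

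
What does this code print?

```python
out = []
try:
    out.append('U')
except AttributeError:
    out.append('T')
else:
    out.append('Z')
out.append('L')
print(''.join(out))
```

Execution trace: 'U' (try body, no exception) → 'Z' (else) → 'L' (after the try/except). Output: UZL

Answer: UZL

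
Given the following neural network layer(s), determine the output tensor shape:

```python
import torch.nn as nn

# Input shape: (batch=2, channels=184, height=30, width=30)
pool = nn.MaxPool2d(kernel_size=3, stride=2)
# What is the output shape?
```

Input: (2, 184, 30, 30) -> Output: (2, 184, 14, 14)

Answer: (2, 184, 14, 14)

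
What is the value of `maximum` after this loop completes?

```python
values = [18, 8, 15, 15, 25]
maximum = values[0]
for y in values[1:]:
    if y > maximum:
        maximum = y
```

Maximum of [18, 8, 15, 15, 25]
`maximum` takes the values: 18 → 25

Answer: 25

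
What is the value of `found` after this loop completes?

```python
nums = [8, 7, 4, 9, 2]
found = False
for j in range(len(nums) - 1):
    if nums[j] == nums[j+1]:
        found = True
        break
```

Check consecutive duplicates in [8, 7, 4, 9, 2]
`found` takes the values: False

Answer: False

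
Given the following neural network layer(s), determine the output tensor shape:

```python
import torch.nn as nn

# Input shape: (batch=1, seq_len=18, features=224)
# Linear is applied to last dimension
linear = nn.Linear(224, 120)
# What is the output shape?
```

Input: (1, 18, 224) -> Output: (1, 18, 120)

Answer: (1, 18, 120)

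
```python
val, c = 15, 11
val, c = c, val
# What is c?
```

Trace:
`val, c = 15, 11` → val = 15; c = 11
`val, c = c, val` → val = 11; c = 15
So c = 15

Answer: 15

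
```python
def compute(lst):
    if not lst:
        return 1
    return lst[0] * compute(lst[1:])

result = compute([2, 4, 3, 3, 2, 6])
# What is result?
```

Product over [2, 4, 3, 3, 2, 6] = 2 * 4 * 3 * 3 * 2 * 6 = 864

Answer: 864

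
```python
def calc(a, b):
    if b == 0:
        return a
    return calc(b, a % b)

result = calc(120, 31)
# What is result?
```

calc(120, 31) -> calc(31, 27) -> calc(27, 4) -> calc(4, 3) -> calc(3, 1) -> calc(1, 0) -> 1

Answer: 1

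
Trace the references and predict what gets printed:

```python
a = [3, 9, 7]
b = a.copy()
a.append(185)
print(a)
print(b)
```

Key concept: list.copy() creates independent copy.
Step by step:
`a = [3, 9, 7]` → a = [3, 9, 7]
`b = a.copy()` → b = [3, 9, 7]
`a.append(185)` → a = [3, 9, 7, 185]
`print(a)` → prints [3, 9, 7, 185]
`print(b)` → prints [3, 9, 7]

Answer:
[3, 9, 7, 185]
[3, 9, 7]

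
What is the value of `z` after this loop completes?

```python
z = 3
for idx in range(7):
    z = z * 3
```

Multiply by 3, 7 times: 3 * 3^7 = 6561
`z` takes the values: 3 → 9 → 27 → 81 → 243 → 729 → 2187 → 6561

Answer: 6561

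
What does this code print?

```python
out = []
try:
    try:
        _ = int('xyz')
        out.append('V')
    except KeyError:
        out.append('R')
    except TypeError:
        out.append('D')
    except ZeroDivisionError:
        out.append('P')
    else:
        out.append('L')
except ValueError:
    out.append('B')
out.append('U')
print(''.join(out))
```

Execution trace: 'B' (outer except ValueError) → 'U' (after the try/except). Output: BU

Answer: BU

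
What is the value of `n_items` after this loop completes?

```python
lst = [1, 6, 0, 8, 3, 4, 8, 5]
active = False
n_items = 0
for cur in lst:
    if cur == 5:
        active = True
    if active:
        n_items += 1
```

Count elements after first 5 in [1, 6, 0, 8, 3, 4, 8, 5]
`n_items` takes the values: 0 → 1

Answer: 1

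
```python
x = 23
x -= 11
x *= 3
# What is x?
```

Trace:
`x = 23` → x = 23
`x -= 11` → x = 12
`x *= 3` → x = 36
So x = 36

Answer: 36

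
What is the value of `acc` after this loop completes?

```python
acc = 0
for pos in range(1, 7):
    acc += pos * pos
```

Sum of squares 1² to 6² = 91
`acc` takes the values: 0 → 1 → 5 → 14 → 30 → 55 → 91

Answer: 91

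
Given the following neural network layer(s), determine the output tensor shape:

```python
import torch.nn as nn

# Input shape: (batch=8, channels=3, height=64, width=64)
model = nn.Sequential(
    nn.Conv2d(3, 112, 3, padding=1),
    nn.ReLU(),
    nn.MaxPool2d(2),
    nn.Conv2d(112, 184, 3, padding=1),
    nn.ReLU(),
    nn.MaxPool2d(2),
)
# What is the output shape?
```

Input: (8, 3, 64, 64) -> after first Conv2d: (8, 112, 64, 64) -> after first MaxPool2d: (8, 112, 32, 32) -> after second Conv2d: (8, 184, 32, 32) -> Output: (8, 184, 16, 16)

Answer: (8, 184, 16, 16)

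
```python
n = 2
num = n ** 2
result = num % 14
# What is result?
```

Trace:
`n = 2` → n = 2
`num = n ** 2` → num = 4
`result = num % 14` → result = 4
So result = 4

Answer: 4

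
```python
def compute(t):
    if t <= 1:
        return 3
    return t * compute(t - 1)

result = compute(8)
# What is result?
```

compute(8) = 8 * 7 * 6 * 5 * 4 * 3 * 2 * 3 = 120960

Answer: 120960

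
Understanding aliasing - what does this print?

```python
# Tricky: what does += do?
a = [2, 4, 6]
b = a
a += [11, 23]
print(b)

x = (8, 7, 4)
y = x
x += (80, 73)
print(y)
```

Key concept: += behavior differs for mutable vs immutable.
Step by step:
`a = [2, 4, 6]` → a = [2, 4, 6]
`b = a` → b = [2, 4, 6] (same object as a)
`a += [11, 23]` → a = [2, 4, 6, 11, 23] (same object as b); b = [2, 4, 6, 11, 23] (same object as a)
`print(b)` → prints [2, 4, 6, 11, 23]
`x = (8, 7, 4)` → x = (8, 7, 4)
`y = x` → y = (8, 7, 4)
`x += (80, 73)` → x = (8, 7, 4, 80, 73)
`print(y)` → prints (8, 7, 4)

Answer:
[2, 4, 6, 11, 23]
(8, 7, 4)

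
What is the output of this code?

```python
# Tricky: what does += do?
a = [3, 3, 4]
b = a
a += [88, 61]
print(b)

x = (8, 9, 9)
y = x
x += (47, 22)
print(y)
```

Key concept: += behavior differs for mutable vs immutable.
Step by step:
`a = [3, 3, 4]` → a = [3, 3, 4]
`b = a` → b = [3, 3, 4] (same object as a)
`a += [88, 61]` → a = [3, 3, 4, 88, 61] (same object as b); b = [3, 3, 4, 88, 61] (same object as a)
`print(b)` → prints [3, 3, 4, 88, 61]
`x = (8, 9, 9)` → x = (8, 9, 9)
`y = x` → y = (8, 9, 9)
`x += (47, 22)` → x = (8, 9, 9, 47, 22)
`print(y)` → prints (8, 9, 9)

Answer:
[3, 3, 4, 88, 61]
(8, 9, 9)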